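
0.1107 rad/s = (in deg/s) 6.343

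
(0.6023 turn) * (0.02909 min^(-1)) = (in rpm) 0.01752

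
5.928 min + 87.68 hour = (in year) 0.01002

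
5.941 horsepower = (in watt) 4430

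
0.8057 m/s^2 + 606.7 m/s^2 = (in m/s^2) 607.5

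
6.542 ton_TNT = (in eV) 1.708e+29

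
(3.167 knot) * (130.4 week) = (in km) 1.285e+05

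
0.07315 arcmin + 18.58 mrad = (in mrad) 18.6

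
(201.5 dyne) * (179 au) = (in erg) 5.396e+17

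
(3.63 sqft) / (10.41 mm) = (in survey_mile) 0.02013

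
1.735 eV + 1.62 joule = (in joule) 1.62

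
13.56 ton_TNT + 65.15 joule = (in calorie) 1.356e+10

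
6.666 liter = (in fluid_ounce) 225.4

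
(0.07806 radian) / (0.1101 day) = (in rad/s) 8.206e-06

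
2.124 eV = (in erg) 3.403e-12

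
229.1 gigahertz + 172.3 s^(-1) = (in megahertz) 2.291e+05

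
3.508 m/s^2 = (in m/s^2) 3.508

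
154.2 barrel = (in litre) 2.452e+04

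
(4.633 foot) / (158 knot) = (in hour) 4.826e-06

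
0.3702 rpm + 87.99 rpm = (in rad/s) 9.253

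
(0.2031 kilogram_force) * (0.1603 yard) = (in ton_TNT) 6.978e-11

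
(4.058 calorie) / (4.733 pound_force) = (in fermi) 8.065e+14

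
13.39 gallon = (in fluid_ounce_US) 1714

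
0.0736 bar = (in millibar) 73.6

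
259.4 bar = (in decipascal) 2.594e+08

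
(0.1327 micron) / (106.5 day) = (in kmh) 5.192e-14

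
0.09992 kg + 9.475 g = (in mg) 1.094e+05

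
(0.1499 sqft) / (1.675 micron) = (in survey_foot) 2.728e+04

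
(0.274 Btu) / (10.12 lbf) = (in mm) 6422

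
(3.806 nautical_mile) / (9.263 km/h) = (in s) 2739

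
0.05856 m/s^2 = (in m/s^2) 0.05856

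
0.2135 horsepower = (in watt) 159.2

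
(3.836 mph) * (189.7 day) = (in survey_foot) 9.221e+07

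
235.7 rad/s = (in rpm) 2251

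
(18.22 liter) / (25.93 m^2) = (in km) 7.027e-07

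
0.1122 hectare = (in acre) 0.2773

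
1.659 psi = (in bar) 0.1144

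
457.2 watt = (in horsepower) 0.6131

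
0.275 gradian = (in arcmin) 14.85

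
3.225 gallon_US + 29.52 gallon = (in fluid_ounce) 4191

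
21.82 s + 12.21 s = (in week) 5.627e-05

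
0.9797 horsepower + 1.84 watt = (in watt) 732.4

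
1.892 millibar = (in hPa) 1.892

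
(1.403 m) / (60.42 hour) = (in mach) 1.894e-08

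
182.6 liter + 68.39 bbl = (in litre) 1.106e+04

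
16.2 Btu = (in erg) 1.709e+11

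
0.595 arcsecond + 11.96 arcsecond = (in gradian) 0.003875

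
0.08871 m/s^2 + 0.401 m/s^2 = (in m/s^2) 0.4897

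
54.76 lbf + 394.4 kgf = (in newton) 4111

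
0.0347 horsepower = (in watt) 25.88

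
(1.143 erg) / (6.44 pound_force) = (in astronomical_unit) 2.667e-20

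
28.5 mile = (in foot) 1.505e+05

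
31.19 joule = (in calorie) 7.455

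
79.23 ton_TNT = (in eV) 2.069e+30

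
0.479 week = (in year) 0.009186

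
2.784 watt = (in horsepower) 0.003733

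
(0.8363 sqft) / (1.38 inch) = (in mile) 0.001377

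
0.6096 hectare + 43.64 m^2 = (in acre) 1.517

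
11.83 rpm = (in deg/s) 70.98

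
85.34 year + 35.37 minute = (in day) 3.115e+04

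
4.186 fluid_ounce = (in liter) 0.1238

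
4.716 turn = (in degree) 1698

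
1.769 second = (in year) 5.609e-08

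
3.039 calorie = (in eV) 7.936e+19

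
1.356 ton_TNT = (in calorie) 1.356e+09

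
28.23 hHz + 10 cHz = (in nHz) 2.823e+12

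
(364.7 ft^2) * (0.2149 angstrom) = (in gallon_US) 1.923e-07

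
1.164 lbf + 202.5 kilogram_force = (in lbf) 447.6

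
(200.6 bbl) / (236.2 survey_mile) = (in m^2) 8.39e-05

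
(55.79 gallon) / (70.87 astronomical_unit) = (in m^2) 1.992e-14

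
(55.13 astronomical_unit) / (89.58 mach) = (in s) 2.704e+08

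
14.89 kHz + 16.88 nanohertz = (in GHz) 1.489e-05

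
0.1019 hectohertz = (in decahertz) 1.019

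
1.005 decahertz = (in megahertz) 1.005e-05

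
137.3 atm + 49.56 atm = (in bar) 189.3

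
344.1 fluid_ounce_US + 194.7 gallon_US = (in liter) 747.2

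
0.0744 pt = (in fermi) 2.625e+10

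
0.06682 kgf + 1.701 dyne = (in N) 0.6553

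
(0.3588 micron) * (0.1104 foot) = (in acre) 2.983e-12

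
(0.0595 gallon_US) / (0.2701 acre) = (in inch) 8.112e-06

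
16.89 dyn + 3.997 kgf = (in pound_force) 8.812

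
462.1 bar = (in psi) 6702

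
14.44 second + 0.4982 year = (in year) 0.4982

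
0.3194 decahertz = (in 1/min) 191.6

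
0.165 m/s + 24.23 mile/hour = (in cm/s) 1100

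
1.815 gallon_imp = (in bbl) 0.0519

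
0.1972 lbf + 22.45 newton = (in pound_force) 5.244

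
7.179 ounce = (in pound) 0.4487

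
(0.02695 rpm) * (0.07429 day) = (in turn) 2.883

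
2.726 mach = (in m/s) 928.2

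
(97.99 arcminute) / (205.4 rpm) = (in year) 4.202e-11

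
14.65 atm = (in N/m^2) 1.484e+06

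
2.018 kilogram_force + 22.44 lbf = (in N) 119.6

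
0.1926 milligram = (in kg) 1.926e-07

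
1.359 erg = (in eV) 8.482e+11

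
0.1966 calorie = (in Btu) 0.0007797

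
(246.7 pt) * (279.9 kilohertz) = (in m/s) 2.436e+04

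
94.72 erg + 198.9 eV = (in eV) 5.912e+13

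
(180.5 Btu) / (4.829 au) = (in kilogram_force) 2.688e-08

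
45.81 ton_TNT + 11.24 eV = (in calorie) 4.581e+10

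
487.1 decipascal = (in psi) 0.007065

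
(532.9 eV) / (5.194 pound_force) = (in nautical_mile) 1.995e-21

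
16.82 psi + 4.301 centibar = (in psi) 17.44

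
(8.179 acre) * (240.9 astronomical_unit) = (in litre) 1.193e+21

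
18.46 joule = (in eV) 1.152e+20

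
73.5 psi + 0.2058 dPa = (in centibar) 506.8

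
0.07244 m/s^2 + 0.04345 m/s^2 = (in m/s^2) 0.1159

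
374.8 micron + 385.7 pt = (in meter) 0.1364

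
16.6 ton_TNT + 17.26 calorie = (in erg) 6.945e+17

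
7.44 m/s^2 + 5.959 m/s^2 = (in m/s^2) 13.4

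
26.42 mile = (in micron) 4.252e+10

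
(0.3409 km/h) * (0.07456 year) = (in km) 222.7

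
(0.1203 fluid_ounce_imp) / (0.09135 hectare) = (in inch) 1.473e-07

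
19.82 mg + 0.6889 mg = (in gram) 0.02051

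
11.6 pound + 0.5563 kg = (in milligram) 5.818e+06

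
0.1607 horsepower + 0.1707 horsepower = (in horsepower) 0.3314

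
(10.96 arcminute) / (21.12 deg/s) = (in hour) 2.402e-06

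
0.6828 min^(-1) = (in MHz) 1.138e-08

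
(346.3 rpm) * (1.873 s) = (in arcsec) 1.401e+07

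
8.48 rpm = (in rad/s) 0.888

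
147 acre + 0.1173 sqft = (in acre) 147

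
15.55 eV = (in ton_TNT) 5.955e-28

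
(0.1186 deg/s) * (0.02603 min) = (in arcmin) 11.11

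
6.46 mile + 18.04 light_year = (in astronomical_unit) 1.141e+06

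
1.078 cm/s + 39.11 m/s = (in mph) 87.51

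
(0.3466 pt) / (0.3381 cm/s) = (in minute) 0.0006027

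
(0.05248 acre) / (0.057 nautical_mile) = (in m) 2.012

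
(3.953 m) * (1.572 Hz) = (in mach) 0.01825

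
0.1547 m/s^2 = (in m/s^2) 0.1547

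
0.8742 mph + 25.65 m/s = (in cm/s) 2604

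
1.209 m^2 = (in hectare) 0.0001209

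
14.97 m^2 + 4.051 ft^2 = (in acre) 0.003792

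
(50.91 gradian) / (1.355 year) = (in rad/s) 1.871e-08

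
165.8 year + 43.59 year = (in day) 7.643e+04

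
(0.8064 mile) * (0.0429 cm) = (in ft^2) 5.993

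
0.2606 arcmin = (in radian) 7.581e-05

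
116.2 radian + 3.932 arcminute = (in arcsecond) 2.397e+07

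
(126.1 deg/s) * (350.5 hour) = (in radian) 2.777e+06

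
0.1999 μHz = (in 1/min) 1.199e-05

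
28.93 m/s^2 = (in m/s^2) 28.93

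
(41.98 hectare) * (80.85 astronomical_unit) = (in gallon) 1.341e+21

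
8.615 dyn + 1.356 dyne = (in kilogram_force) 1.017e-05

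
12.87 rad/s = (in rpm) 122.9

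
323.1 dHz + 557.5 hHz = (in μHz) 5.578e+10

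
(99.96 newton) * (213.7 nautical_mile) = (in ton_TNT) 0.009455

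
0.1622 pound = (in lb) 0.1622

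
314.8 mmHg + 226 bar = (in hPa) 2.264e+05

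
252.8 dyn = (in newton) 0.002528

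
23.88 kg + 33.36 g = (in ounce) 843.5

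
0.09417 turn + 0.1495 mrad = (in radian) 0.5918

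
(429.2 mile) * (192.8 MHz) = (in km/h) 4.794e+14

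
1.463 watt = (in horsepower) 0.001962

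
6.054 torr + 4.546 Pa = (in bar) 0.008117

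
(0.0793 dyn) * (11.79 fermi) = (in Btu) 8.862e-24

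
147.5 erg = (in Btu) 1.398e-08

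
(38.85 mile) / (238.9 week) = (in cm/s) 0.04327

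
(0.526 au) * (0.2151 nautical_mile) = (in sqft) 3.374e+14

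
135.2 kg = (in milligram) 1.352e+08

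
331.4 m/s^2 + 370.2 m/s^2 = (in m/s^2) 701.6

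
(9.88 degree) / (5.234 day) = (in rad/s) 3.813e-07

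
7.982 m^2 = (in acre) 0.001972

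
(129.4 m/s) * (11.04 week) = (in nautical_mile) 4.665e+05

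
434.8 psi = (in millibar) 2.998e+04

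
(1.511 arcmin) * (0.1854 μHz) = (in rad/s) 8.149e-11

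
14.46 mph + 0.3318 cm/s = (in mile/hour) 14.47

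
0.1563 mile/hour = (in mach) 0.0002052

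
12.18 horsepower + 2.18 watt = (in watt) 9085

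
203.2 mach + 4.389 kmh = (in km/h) 2.491e+05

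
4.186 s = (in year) 1.327e-07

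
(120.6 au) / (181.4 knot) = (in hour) 5.37e+07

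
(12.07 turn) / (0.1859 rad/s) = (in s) 408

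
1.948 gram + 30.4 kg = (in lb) 67.02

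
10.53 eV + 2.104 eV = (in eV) 12.63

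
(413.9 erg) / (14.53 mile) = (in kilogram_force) 1.805e-10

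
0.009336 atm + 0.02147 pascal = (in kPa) 0.946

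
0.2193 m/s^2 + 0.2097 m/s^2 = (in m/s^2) 0.429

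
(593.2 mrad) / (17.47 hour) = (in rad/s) 9.432e-06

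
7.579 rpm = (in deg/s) 45.47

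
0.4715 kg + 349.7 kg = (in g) 3.502e+05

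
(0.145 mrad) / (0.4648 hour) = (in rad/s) 8.666e-08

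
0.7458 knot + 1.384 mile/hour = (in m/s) 1.002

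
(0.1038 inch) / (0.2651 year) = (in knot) 6.13e-10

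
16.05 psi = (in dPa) 1.107e+06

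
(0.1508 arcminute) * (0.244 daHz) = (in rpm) 0.001022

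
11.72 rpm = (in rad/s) 1.227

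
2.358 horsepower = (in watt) 1758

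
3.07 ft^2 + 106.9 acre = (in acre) 106.9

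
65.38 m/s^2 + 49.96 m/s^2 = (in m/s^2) 115.3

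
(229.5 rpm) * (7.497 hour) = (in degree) 3.716e+07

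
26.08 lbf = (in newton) 116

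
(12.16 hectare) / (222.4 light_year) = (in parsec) 1.873e-30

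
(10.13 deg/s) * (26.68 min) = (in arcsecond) 5.838e+07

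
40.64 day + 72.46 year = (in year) 72.57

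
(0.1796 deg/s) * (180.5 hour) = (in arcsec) 4.201e+08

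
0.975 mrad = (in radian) 0.000975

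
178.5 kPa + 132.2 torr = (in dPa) 1.961e+06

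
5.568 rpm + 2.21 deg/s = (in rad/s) 0.6217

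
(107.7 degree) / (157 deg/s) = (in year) 2.175e-08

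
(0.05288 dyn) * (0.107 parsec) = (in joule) 1.746e+09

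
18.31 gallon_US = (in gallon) 18.31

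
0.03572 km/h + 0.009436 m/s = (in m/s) 0.01936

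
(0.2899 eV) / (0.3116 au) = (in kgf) 1.016e-31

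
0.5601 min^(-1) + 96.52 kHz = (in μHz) 9.652e+10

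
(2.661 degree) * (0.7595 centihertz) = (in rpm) 0.003368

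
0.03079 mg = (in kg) 3.079e-08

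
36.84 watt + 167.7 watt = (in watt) 204.5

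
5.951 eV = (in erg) 9.535e-12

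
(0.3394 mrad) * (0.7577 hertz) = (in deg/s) 0.01473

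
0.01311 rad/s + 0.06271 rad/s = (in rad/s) 0.07582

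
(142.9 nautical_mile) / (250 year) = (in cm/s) 0.003357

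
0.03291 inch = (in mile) 5.194e-07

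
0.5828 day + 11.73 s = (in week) 0.08328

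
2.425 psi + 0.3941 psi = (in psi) 2.819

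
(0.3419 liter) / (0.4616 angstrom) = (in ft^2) 7.973e+07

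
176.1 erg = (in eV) 1.099e+14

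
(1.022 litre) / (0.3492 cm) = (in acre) 7.232e-05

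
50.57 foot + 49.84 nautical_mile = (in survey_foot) 3.029e+05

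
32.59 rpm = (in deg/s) 195.5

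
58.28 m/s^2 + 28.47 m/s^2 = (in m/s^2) 86.75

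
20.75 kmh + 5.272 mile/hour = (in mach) 0.02385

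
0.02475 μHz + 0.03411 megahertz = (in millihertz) 3.411e+07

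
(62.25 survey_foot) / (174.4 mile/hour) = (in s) 0.2434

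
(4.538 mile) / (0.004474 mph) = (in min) 6.086e+04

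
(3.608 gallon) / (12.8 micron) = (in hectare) 0.1067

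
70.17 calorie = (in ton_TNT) 7.017e-08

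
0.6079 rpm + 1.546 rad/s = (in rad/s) 1.61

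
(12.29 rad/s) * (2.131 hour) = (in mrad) 9.428e+07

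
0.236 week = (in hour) 39.65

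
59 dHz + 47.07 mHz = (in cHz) 594.7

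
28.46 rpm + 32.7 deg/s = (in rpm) 33.91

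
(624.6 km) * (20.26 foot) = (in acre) 953.1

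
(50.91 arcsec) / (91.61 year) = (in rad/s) 8.543e-14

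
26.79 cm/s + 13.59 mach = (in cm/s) 4.628e+05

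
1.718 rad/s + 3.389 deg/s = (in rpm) 16.97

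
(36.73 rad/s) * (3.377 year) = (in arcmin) 1.345e+13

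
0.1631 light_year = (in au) 1.031e+04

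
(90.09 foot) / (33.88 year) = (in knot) 4.996e-08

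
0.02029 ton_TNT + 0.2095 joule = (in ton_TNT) 0.02029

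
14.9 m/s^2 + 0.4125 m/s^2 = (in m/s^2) 15.31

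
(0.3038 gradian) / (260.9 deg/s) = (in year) 3.323e-11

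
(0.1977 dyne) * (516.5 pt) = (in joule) 3.602e-07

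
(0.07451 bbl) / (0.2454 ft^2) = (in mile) 0.0003229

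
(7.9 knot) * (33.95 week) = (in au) 0.0005578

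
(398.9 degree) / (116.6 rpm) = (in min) 0.009503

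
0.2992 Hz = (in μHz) 2.992e+05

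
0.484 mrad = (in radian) 0.000484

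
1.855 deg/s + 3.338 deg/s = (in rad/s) 0.09063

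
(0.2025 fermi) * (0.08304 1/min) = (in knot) 5.448e-19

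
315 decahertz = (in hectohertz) 31.5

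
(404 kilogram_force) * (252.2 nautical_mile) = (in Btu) 1.754e+06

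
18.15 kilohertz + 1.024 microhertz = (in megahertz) 0.01815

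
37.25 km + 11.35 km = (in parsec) 1.575e-12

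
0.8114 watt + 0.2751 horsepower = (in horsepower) 0.2762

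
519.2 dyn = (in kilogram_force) 0.0005294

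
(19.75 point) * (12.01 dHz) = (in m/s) 0.008368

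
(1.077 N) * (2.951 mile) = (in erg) 5.115e+10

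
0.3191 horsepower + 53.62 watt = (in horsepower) 0.391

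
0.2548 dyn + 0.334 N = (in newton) 0.334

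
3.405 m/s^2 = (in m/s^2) 3.405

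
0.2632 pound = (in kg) 0.1194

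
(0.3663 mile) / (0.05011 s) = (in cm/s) 1.176e+06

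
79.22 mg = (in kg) 7.922e-05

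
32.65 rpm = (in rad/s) 3.419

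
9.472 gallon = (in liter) 35.86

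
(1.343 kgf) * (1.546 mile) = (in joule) 3.277e+04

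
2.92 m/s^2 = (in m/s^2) 2.92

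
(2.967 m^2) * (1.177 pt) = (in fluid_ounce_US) 41.66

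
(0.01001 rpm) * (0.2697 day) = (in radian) 24.43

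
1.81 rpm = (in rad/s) 0.1895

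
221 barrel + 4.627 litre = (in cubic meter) 35.14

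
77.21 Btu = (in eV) 5.084e+23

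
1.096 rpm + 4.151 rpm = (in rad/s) 0.5495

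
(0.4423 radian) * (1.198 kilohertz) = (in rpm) 5060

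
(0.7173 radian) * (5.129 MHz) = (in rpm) 3.513e+07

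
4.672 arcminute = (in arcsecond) 280.3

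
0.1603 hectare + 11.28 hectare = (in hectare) 11.44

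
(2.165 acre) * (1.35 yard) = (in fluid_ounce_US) 3.657e+08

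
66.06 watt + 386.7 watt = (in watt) 452.8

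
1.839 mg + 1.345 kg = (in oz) 47.44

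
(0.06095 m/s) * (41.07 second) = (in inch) 98.55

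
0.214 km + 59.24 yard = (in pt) 7.602e+05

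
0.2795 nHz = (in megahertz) 2.795e-16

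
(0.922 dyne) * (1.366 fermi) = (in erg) 1.259e-13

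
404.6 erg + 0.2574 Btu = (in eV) 1.695e+21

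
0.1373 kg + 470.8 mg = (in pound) 0.3037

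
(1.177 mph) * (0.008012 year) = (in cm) 1.329e+07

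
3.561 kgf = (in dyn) 3.492e+06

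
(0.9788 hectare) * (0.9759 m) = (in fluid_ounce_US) 3.23e+08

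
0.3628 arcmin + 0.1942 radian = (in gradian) 12.37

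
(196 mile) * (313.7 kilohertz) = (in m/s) 9.895e+10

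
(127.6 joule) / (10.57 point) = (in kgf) 3489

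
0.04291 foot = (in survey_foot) 0.04291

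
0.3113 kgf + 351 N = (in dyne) 3.541e+07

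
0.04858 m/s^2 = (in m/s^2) 0.04858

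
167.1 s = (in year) 5.299e-06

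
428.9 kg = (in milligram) 4.289e+08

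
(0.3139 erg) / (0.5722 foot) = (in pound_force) 4.046e-08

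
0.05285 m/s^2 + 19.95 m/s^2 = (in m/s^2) 20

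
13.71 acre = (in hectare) 5.548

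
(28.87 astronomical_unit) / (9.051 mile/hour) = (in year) 3.385e+04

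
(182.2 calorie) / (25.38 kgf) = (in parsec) 9.926e-17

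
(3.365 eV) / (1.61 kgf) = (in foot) 1.12e-19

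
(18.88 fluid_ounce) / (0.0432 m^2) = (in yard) 0.01413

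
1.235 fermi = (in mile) 7.674e-19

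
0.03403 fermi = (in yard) 3.722e-17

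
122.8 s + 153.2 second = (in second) 276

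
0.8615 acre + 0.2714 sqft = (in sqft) 3.753e+04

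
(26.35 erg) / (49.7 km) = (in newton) 5.302e-11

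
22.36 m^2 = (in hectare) 0.002236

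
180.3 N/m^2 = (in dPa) 1803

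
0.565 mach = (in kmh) 692.6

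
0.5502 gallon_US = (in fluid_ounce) 70.43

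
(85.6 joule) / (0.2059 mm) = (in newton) 4.157e+05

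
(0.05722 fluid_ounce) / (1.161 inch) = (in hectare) 5.738e-09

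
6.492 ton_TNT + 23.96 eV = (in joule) 2.716e+10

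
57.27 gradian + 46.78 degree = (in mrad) 1716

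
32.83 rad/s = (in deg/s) 1881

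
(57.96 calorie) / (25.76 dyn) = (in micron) 9.414e+11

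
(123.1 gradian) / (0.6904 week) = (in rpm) 4.422e-05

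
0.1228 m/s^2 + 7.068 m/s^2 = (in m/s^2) 7.191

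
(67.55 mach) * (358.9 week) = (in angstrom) 4.993e+22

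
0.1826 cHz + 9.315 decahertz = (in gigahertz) 9.315e-08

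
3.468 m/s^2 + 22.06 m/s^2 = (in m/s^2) 25.53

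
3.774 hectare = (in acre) 9.326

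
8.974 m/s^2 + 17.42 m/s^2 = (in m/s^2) 26.39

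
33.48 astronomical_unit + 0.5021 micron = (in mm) 5.009e+15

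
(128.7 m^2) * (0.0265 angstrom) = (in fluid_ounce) 1.153e-05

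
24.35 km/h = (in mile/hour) 15.13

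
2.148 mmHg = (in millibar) 2.864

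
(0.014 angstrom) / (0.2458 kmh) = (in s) 2.05e-11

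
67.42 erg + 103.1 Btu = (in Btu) 103.1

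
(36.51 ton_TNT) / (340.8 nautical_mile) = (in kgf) 2.468e+04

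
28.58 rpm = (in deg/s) 171.5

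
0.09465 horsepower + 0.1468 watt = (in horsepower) 0.09485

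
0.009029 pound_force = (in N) 0.04016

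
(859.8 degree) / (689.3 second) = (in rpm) 0.2079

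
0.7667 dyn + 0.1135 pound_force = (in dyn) 5.049e+04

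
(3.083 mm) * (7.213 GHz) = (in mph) 4.974e+07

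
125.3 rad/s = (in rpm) 1197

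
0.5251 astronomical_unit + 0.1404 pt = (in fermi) 7.855e+25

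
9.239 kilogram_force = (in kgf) 9.239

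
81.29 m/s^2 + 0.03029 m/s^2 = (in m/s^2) 81.32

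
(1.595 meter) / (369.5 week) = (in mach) 2.096e-11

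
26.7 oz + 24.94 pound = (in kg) 12.07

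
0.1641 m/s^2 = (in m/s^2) 0.1641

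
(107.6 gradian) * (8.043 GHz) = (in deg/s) 7.789e+11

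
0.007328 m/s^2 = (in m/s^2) 0.007328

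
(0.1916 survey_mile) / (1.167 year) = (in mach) 2.461e-08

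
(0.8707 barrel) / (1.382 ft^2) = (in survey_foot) 3.537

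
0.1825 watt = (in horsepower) 0.0002447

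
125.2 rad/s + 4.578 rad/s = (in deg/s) 7436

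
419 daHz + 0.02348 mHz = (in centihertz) 4.19e+05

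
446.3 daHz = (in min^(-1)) 2.678e+05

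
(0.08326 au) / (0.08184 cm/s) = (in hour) 4.228e+09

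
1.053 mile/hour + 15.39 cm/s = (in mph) 1.397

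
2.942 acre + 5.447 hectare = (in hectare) 6.638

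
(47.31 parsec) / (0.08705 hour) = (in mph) 1.042e+16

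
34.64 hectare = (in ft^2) 3.729e+06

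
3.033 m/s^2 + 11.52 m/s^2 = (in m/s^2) 14.55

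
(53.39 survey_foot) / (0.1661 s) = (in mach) 0.2877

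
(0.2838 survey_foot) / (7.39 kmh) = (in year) 1.336e-09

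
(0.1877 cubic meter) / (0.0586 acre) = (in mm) 0.7915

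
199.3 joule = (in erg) 1.993e+09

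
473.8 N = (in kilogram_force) 48.31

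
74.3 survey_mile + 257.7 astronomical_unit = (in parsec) 0.001249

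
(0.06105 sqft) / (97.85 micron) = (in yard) 63.39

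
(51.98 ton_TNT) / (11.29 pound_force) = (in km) 4.331e+06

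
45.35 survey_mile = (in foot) 2.394e+05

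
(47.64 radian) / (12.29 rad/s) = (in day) 4.486e-05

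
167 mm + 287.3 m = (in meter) 287.5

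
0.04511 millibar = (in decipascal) 45.11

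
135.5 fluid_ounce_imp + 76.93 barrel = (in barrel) 76.95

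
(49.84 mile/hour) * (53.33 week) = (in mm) 7.186e+11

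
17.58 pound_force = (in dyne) 7.82e+06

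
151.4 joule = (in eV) 9.45e+20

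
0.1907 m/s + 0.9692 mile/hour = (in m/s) 0.624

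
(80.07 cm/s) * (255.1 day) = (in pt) 5.003e+10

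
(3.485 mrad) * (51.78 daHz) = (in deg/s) 103.4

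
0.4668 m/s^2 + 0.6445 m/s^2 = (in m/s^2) 1.111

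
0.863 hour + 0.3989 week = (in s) 2.444e+05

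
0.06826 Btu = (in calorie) 17.21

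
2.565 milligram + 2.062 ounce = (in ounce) 2.062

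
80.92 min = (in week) 0.008028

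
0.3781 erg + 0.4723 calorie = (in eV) 1.233e+19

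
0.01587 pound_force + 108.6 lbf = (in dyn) 4.831e+07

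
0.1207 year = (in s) 3.806e+06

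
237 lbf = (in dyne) 1.054e+08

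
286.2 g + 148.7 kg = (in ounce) 5255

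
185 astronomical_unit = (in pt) 7.845e+16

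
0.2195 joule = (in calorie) 0.05246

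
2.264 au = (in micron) 3.387e+17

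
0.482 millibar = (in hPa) 0.482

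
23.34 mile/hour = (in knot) 20.28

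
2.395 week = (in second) 1.448e+06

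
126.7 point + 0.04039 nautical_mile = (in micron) 7.485e+07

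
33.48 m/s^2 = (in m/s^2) 33.48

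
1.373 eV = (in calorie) 5.258e-20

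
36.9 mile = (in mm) 5.938e+07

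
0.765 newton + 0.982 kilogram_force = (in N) 10.4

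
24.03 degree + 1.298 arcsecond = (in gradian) 26.7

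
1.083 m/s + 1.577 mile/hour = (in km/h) 6.437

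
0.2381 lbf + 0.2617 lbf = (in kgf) 0.2267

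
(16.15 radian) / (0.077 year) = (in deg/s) 0.0003811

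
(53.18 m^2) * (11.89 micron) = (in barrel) 0.003977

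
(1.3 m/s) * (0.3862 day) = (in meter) 4.338e+04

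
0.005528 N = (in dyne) 552.8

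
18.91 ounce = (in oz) 18.91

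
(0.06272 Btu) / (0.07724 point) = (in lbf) 5.459e+05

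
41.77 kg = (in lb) 92.09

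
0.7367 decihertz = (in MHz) 7.367e-08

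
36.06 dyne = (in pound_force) 8.107e-05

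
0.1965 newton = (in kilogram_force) 0.02004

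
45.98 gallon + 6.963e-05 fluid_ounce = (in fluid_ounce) 5885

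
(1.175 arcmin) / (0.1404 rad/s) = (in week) 4.025e-09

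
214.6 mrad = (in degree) 12.3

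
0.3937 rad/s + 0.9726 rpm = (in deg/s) 28.39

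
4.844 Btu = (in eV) 3.19e+22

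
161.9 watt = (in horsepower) 0.2171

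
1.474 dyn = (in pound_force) 3.314e-06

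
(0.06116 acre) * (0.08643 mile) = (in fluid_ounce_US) 1.164e+09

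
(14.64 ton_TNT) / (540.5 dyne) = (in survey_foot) 3.718e+13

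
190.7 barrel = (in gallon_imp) 6669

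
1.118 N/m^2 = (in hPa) 0.01118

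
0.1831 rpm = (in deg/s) 1.099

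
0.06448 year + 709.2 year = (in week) 3.698e+04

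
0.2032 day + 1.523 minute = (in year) 0.0005596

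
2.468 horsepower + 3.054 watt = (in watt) 1843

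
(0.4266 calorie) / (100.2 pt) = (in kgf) 5.149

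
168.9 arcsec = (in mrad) 0.8189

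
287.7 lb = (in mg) 1.305e+08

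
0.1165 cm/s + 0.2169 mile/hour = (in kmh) 0.3533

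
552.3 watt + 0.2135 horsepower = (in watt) 711.5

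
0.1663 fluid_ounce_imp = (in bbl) 2.972e-05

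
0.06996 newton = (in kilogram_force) 0.007134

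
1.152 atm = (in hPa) 1167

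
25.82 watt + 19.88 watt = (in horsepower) 0.06128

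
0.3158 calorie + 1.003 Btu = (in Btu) 1.004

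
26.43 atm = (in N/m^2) 2.678e+06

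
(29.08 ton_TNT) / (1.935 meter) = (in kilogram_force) 6.412e+09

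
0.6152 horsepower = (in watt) 458.8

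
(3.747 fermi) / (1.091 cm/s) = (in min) 5.724e-15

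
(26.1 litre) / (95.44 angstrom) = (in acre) 675.8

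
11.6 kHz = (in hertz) 1.16e+04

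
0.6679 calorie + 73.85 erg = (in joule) 2.795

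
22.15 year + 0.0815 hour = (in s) 6.985e+08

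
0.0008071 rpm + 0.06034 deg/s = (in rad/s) 0.001138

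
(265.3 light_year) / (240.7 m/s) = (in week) 1.724e+10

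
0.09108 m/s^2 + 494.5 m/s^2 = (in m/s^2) 494.6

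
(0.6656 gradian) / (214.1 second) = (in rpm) 0.0004663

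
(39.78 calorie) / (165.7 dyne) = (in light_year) 1.062e-11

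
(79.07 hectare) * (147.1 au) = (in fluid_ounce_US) 5.884e+23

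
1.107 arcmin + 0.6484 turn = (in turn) 0.6485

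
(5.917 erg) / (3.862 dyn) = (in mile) 9.52e-06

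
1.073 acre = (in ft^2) 4.674e+04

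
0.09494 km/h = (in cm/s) 2.637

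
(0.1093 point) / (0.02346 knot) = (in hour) 8.875e-07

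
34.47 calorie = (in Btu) 0.1367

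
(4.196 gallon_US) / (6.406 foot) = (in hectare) 8.135e-07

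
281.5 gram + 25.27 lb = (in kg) 11.74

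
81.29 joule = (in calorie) 19.43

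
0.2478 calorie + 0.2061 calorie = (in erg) 1.899e+07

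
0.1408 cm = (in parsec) 4.563e-20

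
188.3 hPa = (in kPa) 18.83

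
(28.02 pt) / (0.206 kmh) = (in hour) 4.798e-05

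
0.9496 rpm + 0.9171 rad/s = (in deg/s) 58.24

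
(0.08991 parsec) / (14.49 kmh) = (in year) 2.186e+07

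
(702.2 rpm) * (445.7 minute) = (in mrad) 1.966e+09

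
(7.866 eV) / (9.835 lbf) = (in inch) 1.134e-18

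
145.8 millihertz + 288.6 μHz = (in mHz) 146.1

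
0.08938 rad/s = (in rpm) 0.8535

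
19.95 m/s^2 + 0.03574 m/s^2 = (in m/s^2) 19.99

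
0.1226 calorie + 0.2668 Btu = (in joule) 282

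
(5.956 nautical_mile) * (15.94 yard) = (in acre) 39.73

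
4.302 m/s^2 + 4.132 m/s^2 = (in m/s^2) 8.434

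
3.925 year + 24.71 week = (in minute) 2.312e+06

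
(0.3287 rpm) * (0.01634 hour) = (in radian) 2.025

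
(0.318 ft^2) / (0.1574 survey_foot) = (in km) 0.0006158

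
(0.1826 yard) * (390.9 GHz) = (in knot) 1.269e+11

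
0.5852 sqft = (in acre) 1.343e-05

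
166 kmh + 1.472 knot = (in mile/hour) 104.8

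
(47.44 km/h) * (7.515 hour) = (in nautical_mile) 192.5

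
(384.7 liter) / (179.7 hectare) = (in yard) 2.341e-07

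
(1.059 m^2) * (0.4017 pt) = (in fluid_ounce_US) 5.075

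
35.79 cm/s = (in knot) 0.6957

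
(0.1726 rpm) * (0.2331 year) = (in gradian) 8.459e+06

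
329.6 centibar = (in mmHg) 2472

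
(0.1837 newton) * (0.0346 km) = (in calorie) 1.519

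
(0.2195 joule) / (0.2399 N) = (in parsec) 2.965e-17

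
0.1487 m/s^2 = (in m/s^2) 0.1487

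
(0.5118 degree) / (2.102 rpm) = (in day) 4.697e-07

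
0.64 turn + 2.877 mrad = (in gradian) 256.2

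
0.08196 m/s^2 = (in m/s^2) 0.08196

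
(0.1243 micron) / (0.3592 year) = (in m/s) 1.097e-14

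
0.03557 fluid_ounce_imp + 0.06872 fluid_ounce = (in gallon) 0.0008039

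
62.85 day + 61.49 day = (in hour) 2984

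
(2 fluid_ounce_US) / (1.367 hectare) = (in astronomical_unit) 2.892e-20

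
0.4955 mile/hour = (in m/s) 0.2215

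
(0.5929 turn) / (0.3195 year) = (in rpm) 3.531e-06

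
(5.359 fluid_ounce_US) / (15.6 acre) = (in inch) 9.884e-08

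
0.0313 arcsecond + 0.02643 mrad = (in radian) 2.658e-05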